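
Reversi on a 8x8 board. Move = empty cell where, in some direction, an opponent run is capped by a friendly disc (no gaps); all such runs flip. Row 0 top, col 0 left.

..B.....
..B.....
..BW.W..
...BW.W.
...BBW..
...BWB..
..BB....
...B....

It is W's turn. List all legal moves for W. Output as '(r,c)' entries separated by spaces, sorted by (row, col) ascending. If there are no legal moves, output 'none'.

Answer: (0,1) (2,1) (3,2) (4,2) (5,2) (5,6) (6,5) (7,2)

Derivation:
(0,1): flips 1 -> legal
(0,3): no bracket -> illegal
(1,1): no bracket -> illegal
(1,3): no bracket -> illegal
(2,1): flips 1 -> legal
(2,4): no bracket -> illegal
(3,1): no bracket -> illegal
(3,2): flips 2 -> legal
(3,5): no bracket -> illegal
(4,2): flips 2 -> legal
(4,6): no bracket -> illegal
(5,1): no bracket -> illegal
(5,2): flips 2 -> legal
(5,6): flips 1 -> legal
(6,1): no bracket -> illegal
(6,4): no bracket -> illegal
(6,5): flips 1 -> legal
(6,6): no bracket -> illegal
(7,1): no bracket -> illegal
(7,2): flips 1 -> legal
(7,4): no bracket -> illegal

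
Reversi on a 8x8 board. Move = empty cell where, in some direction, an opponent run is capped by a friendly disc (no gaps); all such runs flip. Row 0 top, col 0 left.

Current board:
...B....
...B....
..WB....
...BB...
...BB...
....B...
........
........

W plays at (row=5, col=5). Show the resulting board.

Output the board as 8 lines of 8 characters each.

Answer: ...B....
...B....
..WB....
...WB...
...BW...
....BW..
........
........

Derivation:
Place W at (5,5); scan 8 dirs for brackets.
Dir NW: opp run (4,4) (3,3) capped by W -> flip
Dir N: first cell '.' (not opp) -> no flip
Dir NE: first cell '.' (not opp) -> no flip
Dir W: opp run (5,4), next='.' -> no flip
Dir E: first cell '.' (not opp) -> no flip
Dir SW: first cell '.' (not opp) -> no flip
Dir S: first cell '.' (not opp) -> no flip
Dir SE: first cell '.' (not opp) -> no flip
All flips: (3,3) (4,4)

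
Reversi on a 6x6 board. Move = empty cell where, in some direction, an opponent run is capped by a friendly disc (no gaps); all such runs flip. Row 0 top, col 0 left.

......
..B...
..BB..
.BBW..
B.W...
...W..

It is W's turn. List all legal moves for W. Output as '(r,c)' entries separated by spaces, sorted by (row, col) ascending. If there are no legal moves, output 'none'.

Answer: (0,2) (1,1) (1,3) (2,0) (3,0)

Derivation:
(0,1): no bracket -> illegal
(0,2): flips 3 -> legal
(0,3): no bracket -> illegal
(1,1): flips 1 -> legal
(1,3): flips 1 -> legal
(1,4): no bracket -> illegal
(2,0): flips 1 -> legal
(2,1): no bracket -> illegal
(2,4): no bracket -> illegal
(3,0): flips 2 -> legal
(3,4): no bracket -> illegal
(4,1): no bracket -> illegal
(4,3): no bracket -> illegal
(5,0): no bracket -> illegal
(5,1): no bracket -> illegal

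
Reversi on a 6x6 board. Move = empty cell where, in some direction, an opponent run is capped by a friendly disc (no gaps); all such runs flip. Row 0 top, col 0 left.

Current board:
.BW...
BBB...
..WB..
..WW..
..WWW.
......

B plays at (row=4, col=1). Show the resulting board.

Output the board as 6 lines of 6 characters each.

Place B at (4,1); scan 8 dirs for brackets.
Dir NW: first cell '.' (not opp) -> no flip
Dir N: first cell '.' (not opp) -> no flip
Dir NE: opp run (3,2) capped by B -> flip
Dir W: first cell '.' (not opp) -> no flip
Dir E: opp run (4,2) (4,3) (4,4), next='.' -> no flip
Dir SW: first cell '.' (not opp) -> no flip
Dir S: first cell '.' (not opp) -> no flip
Dir SE: first cell '.' (not opp) -> no flip
All flips: (3,2)

Answer: .BW...
BBB...
..WB..
..BW..
.BWWW.
......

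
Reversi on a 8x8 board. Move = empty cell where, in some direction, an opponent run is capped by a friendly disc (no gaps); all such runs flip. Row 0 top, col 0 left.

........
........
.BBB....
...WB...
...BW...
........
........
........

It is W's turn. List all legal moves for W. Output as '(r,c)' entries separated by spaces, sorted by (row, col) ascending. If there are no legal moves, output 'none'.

Answer: (1,1) (1,3) (2,4) (3,5) (4,2) (5,3)

Derivation:
(1,0): no bracket -> illegal
(1,1): flips 1 -> legal
(1,2): no bracket -> illegal
(1,3): flips 1 -> legal
(1,4): no bracket -> illegal
(2,0): no bracket -> illegal
(2,4): flips 1 -> legal
(2,5): no bracket -> illegal
(3,0): no bracket -> illegal
(3,1): no bracket -> illegal
(3,2): no bracket -> illegal
(3,5): flips 1 -> legal
(4,2): flips 1 -> legal
(4,5): no bracket -> illegal
(5,2): no bracket -> illegal
(5,3): flips 1 -> legal
(5,4): no bracket -> illegal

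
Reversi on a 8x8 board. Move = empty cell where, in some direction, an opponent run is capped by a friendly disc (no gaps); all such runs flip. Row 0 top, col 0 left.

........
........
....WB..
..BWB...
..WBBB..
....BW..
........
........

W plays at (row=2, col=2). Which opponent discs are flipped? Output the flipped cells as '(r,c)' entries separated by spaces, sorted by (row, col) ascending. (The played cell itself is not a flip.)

Dir NW: first cell '.' (not opp) -> no flip
Dir N: first cell '.' (not opp) -> no flip
Dir NE: first cell '.' (not opp) -> no flip
Dir W: first cell '.' (not opp) -> no flip
Dir E: first cell '.' (not opp) -> no flip
Dir SW: first cell '.' (not opp) -> no flip
Dir S: opp run (3,2) capped by W -> flip
Dir SE: first cell 'W' (not opp) -> no flip

Answer: (3,2)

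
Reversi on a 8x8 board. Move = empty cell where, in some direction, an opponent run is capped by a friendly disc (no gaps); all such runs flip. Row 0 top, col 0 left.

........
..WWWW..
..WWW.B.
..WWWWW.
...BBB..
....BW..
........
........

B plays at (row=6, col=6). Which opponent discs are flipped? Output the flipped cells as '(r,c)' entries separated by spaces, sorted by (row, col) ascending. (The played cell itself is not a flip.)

Dir NW: opp run (5,5) capped by B -> flip
Dir N: first cell '.' (not opp) -> no flip
Dir NE: first cell '.' (not opp) -> no flip
Dir W: first cell '.' (not opp) -> no flip
Dir E: first cell '.' (not opp) -> no flip
Dir SW: first cell '.' (not opp) -> no flip
Dir S: first cell '.' (not opp) -> no flip
Dir SE: first cell '.' (not opp) -> no flip

Answer: (5,5)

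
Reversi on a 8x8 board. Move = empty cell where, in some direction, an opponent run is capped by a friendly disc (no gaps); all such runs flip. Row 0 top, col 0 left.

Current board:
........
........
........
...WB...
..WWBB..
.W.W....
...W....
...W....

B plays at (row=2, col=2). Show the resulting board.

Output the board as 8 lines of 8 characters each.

Place B at (2,2); scan 8 dirs for brackets.
Dir NW: first cell '.' (not opp) -> no flip
Dir N: first cell '.' (not opp) -> no flip
Dir NE: first cell '.' (not opp) -> no flip
Dir W: first cell '.' (not opp) -> no flip
Dir E: first cell '.' (not opp) -> no flip
Dir SW: first cell '.' (not opp) -> no flip
Dir S: first cell '.' (not opp) -> no flip
Dir SE: opp run (3,3) capped by B -> flip
All flips: (3,3)

Answer: ........
........
..B.....
...BB...
..WWBB..
.W.W....
...W....
...W....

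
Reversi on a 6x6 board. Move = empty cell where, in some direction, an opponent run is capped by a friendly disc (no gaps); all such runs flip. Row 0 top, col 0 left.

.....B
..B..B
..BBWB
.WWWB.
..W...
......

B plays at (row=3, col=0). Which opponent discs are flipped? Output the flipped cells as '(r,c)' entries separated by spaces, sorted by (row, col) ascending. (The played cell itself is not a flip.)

Answer: (3,1) (3,2) (3,3)

Derivation:
Dir NW: edge -> no flip
Dir N: first cell '.' (not opp) -> no flip
Dir NE: first cell '.' (not opp) -> no flip
Dir W: edge -> no flip
Dir E: opp run (3,1) (3,2) (3,3) capped by B -> flip
Dir SW: edge -> no flip
Dir S: first cell '.' (not opp) -> no flip
Dir SE: first cell '.' (not opp) -> no flip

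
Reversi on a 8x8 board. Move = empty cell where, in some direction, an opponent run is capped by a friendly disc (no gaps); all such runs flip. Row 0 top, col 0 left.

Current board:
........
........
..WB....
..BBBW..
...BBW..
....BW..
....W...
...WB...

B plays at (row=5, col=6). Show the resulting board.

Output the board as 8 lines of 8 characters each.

Place B at (5,6); scan 8 dirs for brackets.
Dir NW: opp run (4,5) capped by B -> flip
Dir N: first cell '.' (not opp) -> no flip
Dir NE: first cell '.' (not opp) -> no flip
Dir W: opp run (5,5) capped by B -> flip
Dir E: first cell '.' (not opp) -> no flip
Dir SW: first cell '.' (not opp) -> no flip
Dir S: first cell '.' (not opp) -> no flip
Dir SE: first cell '.' (not opp) -> no flip
All flips: (4,5) (5,5)

Answer: ........
........
..WB....
..BBBW..
...BBB..
....BBB.
....W...
...WB...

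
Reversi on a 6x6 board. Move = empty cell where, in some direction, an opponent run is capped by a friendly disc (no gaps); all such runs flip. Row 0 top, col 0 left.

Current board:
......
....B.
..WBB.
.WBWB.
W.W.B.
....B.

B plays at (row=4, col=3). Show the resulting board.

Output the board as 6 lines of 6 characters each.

Place B at (4,3); scan 8 dirs for brackets.
Dir NW: first cell 'B' (not opp) -> no flip
Dir N: opp run (3,3) capped by B -> flip
Dir NE: first cell 'B' (not opp) -> no flip
Dir W: opp run (4,2), next='.' -> no flip
Dir E: first cell 'B' (not opp) -> no flip
Dir SW: first cell '.' (not opp) -> no flip
Dir S: first cell '.' (not opp) -> no flip
Dir SE: first cell 'B' (not opp) -> no flip
All flips: (3,3)

Answer: ......
....B.
..WBB.
.WBBB.
W.WBB.
....B.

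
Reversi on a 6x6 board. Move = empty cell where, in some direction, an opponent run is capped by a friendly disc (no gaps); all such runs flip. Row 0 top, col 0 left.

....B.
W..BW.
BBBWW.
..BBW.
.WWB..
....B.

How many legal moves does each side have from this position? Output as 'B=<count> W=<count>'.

Answer: B=10 W=8

Derivation:
-- B to move --
(0,0): flips 1 -> legal
(0,1): no bracket -> illegal
(0,3): no bracket -> illegal
(0,5): flips 2 -> legal
(1,1): no bracket -> illegal
(1,2): no bracket -> illegal
(1,5): flips 2 -> legal
(2,5): flips 3 -> legal
(3,0): no bracket -> illegal
(3,1): no bracket -> illegal
(3,5): flips 2 -> legal
(4,0): flips 2 -> legal
(4,4): flips 3 -> legal
(4,5): no bracket -> illegal
(5,0): flips 1 -> legal
(5,1): flips 1 -> legal
(5,2): flips 1 -> legal
(5,3): no bracket -> illegal
B mobility = 10
-- W to move --
(0,2): flips 1 -> legal
(0,3): flips 1 -> legal
(0,5): no bracket -> illegal
(1,1): no bracket -> illegal
(1,2): flips 3 -> legal
(1,5): no bracket -> illegal
(3,0): flips 1 -> legal
(3,1): flips 2 -> legal
(4,4): flips 1 -> legal
(4,5): no bracket -> illegal
(5,2): flips 1 -> legal
(5,3): flips 2 -> legal
(5,5): no bracket -> illegal
W mobility = 8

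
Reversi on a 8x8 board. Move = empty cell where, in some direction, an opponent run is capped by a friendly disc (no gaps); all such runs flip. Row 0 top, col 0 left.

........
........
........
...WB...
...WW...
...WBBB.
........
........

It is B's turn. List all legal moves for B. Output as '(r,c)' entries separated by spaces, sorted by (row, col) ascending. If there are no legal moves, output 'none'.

Answer: (2,2) (3,2) (5,2)

Derivation:
(2,2): flips 2 -> legal
(2,3): no bracket -> illegal
(2,4): no bracket -> illegal
(3,2): flips 2 -> legal
(3,5): no bracket -> illegal
(4,2): no bracket -> illegal
(4,5): no bracket -> illegal
(5,2): flips 2 -> legal
(6,2): no bracket -> illegal
(6,3): no bracket -> illegal
(6,4): no bracket -> illegal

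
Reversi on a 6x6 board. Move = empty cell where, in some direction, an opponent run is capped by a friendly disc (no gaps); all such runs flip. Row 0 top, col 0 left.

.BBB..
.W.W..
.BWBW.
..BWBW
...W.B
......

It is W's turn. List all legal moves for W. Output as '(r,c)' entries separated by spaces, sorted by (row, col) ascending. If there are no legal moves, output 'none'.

Answer: (1,0) (2,0) (2,5) (3,1) (4,2) (4,4) (5,5)

Derivation:
(0,0): no bracket -> illegal
(0,4): no bracket -> illegal
(1,0): flips 2 -> legal
(1,2): no bracket -> illegal
(1,4): no bracket -> illegal
(2,0): flips 1 -> legal
(2,5): flips 1 -> legal
(3,0): no bracket -> illegal
(3,1): flips 2 -> legal
(4,1): no bracket -> illegal
(4,2): flips 1 -> legal
(4,4): flips 1 -> legal
(5,4): no bracket -> illegal
(5,5): flips 1 -> legal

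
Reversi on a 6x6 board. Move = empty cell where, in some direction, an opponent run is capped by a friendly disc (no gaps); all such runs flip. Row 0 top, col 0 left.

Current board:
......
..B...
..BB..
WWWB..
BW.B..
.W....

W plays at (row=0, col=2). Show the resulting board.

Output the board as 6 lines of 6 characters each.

Place W at (0,2); scan 8 dirs for brackets.
Dir NW: edge -> no flip
Dir N: edge -> no flip
Dir NE: edge -> no flip
Dir W: first cell '.' (not opp) -> no flip
Dir E: first cell '.' (not opp) -> no flip
Dir SW: first cell '.' (not opp) -> no flip
Dir S: opp run (1,2) (2,2) capped by W -> flip
Dir SE: first cell '.' (not opp) -> no flip
All flips: (1,2) (2,2)

Answer: ..W...
..W...
..WB..
WWWB..
BW.B..
.W....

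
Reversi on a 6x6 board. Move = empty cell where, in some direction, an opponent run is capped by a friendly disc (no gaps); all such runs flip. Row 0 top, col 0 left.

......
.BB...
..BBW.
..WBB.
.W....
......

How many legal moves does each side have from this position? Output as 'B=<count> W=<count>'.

-- B to move --
(1,3): no bracket -> illegal
(1,4): flips 1 -> legal
(1,5): flips 1 -> legal
(2,1): no bracket -> illegal
(2,5): flips 1 -> legal
(3,0): no bracket -> illegal
(3,1): flips 1 -> legal
(3,5): no bracket -> illegal
(4,0): no bracket -> illegal
(4,2): flips 1 -> legal
(4,3): no bracket -> illegal
(5,0): flips 2 -> legal
(5,1): no bracket -> illegal
(5,2): no bracket -> illegal
B mobility = 6
-- W to move --
(0,0): no bracket -> illegal
(0,1): no bracket -> illegal
(0,2): flips 2 -> legal
(0,3): no bracket -> illegal
(1,0): no bracket -> illegal
(1,3): no bracket -> illegal
(1,4): flips 1 -> legal
(2,0): no bracket -> illegal
(2,1): flips 2 -> legal
(2,5): no bracket -> illegal
(3,1): no bracket -> illegal
(3,5): flips 2 -> legal
(4,2): flips 1 -> legal
(4,3): no bracket -> illegal
(4,4): flips 1 -> legal
(4,5): no bracket -> illegal
W mobility = 6

Answer: B=6 W=6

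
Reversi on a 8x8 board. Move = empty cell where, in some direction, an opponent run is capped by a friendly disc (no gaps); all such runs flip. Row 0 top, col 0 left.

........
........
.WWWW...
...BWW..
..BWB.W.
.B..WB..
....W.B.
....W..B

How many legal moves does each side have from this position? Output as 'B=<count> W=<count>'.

Answer: B=9 W=6

Derivation:
-- B to move --
(1,0): no bracket -> illegal
(1,1): flips 1 -> legal
(1,2): no bracket -> illegal
(1,3): flips 1 -> legal
(1,4): flips 2 -> legal
(1,5): flips 1 -> legal
(2,0): no bracket -> illegal
(2,5): no bracket -> illegal
(2,6): flips 1 -> legal
(3,0): no bracket -> illegal
(3,1): no bracket -> illegal
(3,2): no bracket -> illegal
(3,6): flips 2 -> legal
(3,7): flips 1 -> legal
(4,5): no bracket -> illegal
(4,7): no bracket -> illegal
(5,2): no bracket -> illegal
(5,3): flips 2 -> legal
(5,6): no bracket -> illegal
(5,7): no bracket -> illegal
(6,3): no bracket -> illegal
(6,5): no bracket -> illegal
(7,3): flips 1 -> legal
(7,5): no bracket -> illegal
B mobility = 9
-- W to move --
(3,1): no bracket -> illegal
(3,2): flips 1 -> legal
(4,0): no bracket -> illegal
(4,1): flips 1 -> legal
(4,5): flips 1 -> legal
(5,0): no bracket -> illegal
(5,2): no bracket -> illegal
(5,3): flips 1 -> legal
(5,6): flips 1 -> legal
(5,7): no bracket -> illegal
(6,0): flips 3 -> legal
(6,1): no bracket -> illegal
(6,2): no bracket -> illegal
(6,5): no bracket -> illegal
(6,7): no bracket -> illegal
(7,5): no bracket -> illegal
(7,6): no bracket -> illegal
W mobility = 6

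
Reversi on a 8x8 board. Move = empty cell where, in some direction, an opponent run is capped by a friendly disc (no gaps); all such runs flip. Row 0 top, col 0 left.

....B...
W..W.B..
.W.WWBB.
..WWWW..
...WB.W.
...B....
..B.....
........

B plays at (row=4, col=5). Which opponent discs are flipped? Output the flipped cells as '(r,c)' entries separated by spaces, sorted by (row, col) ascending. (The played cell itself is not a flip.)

Answer: (3,5)

Derivation:
Dir NW: opp run (3,4) (2,3), next='.' -> no flip
Dir N: opp run (3,5) capped by B -> flip
Dir NE: first cell '.' (not opp) -> no flip
Dir W: first cell 'B' (not opp) -> no flip
Dir E: opp run (4,6), next='.' -> no flip
Dir SW: first cell '.' (not opp) -> no flip
Dir S: first cell '.' (not opp) -> no flip
Dir SE: first cell '.' (not opp) -> no flip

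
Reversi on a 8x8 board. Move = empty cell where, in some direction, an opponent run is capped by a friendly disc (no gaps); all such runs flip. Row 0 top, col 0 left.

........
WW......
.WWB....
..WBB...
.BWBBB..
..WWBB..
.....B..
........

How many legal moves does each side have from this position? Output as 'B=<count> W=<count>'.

-- B to move --
(0,0): flips 2 -> legal
(0,1): no bracket -> illegal
(0,2): no bracket -> illegal
(1,2): no bracket -> illegal
(1,3): no bracket -> illegal
(2,0): flips 2 -> legal
(3,0): no bracket -> illegal
(3,1): flips 1 -> legal
(5,1): flips 3 -> legal
(6,1): flips 1 -> legal
(6,2): flips 1 -> legal
(6,3): flips 2 -> legal
(6,4): no bracket -> illegal
B mobility = 7
-- W to move --
(1,2): no bracket -> illegal
(1,3): flips 3 -> legal
(1,4): flips 1 -> legal
(2,4): flips 2 -> legal
(2,5): flips 2 -> legal
(3,0): flips 1 -> legal
(3,1): no bracket -> illegal
(3,5): flips 3 -> legal
(3,6): no bracket -> illegal
(4,0): flips 1 -> legal
(4,6): flips 3 -> legal
(5,0): flips 1 -> legal
(5,1): no bracket -> illegal
(5,6): flips 2 -> legal
(6,3): no bracket -> illegal
(6,4): no bracket -> illegal
(6,6): flips 3 -> legal
(7,4): no bracket -> illegal
(7,5): no bracket -> illegal
(7,6): flips 3 -> legal
W mobility = 12

Answer: B=7 W=12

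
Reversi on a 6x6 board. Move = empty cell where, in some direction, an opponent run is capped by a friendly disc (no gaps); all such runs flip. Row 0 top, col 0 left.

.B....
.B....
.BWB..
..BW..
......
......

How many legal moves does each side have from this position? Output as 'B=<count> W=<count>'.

-- B to move --
(1,2): flips 1 -> legal
(1,3): no bracket -> illegal
(2,4): no bracket -> illegal
(3,1): no bracket -> illegal
(3,4): flips 1 -> legal
(4,2): no bracket -> illegal
(4,3): flips 1 -> legal
(4,4): flips 2 -> legal
B mobility = 4
-- W to move --
(0,0): flips 1 -> legal
(0,2): no bracket -> illegal
(1,0): no bracket -> illegal
(1,2): no bracket -> illegal
(1,3): flips 1 -> legal
(1,4): no bracket -> illegal
(2,0): flips 1 -> legal
(2,4): flips 1 -> legal
(3,0): no bracket -> illegal
(3,1): flips 1 -> legal
(3,4): no bracket -> illegal
(4,1): no bracket -> illegal
(4,2): flips 1 -> legal
(4,3): no bracket -> illegal
W mobility = 6

Answer: B=4 W=6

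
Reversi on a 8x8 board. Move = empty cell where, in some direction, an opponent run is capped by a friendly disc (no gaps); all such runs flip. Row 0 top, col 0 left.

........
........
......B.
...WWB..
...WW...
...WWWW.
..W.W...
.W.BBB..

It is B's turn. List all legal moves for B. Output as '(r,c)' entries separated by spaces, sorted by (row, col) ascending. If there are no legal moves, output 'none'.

Answer: (2,4) (3,2) (4,2) (4,6) (5,1)

Derivation:
(2,2): no bracket -> illegal
(2,3): no bracket -> illegal
(2,4): flips 4 -> legal
(2,5): no bracket -> illegal
(3,2): flips 2 -> legal
(4,2): flips 2 -> legal
(4,5): no bracket -> illegal
(4,6): flips 2 -> legal
(4,7): no bracket -> illegal
(5,1): flips 1 -> legal
(5,2): no bracket -> illegal
(5,7): no bracket -> illegal
(6,0): no bracket -> illegal
(6,1): no bracket -> illegal
(6,3): no bracket -> illegal
(6,5): no bracket -> illegal
(6,6): no bracket -> illegal
(6,7): no bracket -> illegal
(7,0): no bracket -> illegal
(7,2): no bracket -> illegal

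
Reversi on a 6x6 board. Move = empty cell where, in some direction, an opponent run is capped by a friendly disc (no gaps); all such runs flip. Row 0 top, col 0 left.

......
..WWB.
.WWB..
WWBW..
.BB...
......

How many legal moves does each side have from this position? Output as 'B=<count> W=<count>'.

-- B to move --
(0,1): flips 1 -> legal
(0,2): flips 2 -> legal
(0,3): flips 1 -> legal
(0,4): no bracket -> illegal
(1,0): flips 1 -> legal
(1,1): flips 4 -> legal
(2,0): flips 3 -> legal
(2,4): flips 1 -> legal
(3,4): flips 1 -> legal
(4,0): no bracket -> illegal
(4,3): flips 1 -> legal
(4,4): no bracket -> illegal
B mobility = 9
-- W to move --
(0,3): no bracket -> illegal
(0,4): no bracket -> illegal
(0,5): no bracket -> illegal
(1,5): flips 1 -> legal
(2,4): flips 1 -> legal
(2,5): no bracket -> illegal
(3,4): flips 1 -> legal
(4,0): no bracket -> illegal
(4,3): flips 1 -> legal
(5,0): no bracket -> illegal
(5,1): flips 2 -> legal
(5,2): flips 3 -> legal
(5,3): flips 1 -> legal
W mobility = 7

Answer: B=9 W=7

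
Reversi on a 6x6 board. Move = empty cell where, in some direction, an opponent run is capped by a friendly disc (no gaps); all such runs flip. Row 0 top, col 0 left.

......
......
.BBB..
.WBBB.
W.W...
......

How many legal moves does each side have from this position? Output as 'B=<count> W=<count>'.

-- B to move --
(2,0): no bracket -> illegal
(3,0): flips 1 -> legal
(4,1): flips 1 -> legal
(4,3): no bracket -> illegal
(5,0): no bracket -> illegal
(5,1): flips 1 -> legal
(5,2): flips 1 -> legal
(5,3): no bracket -> illegal
B mobility = 4
-- W to move --
(1,0): no bracket -> illegal
(1,1): flips 1 -> legal
(1,2): flips 2 -> legal
(1,3): flips 1 -> legal
(1,4): no bracket -> illegal
(2,0): no bracket -> illegal
(2,4): flips 1 -> legal
(2,5): no bracket -> illegal
(3,0): no bracket -> illegal
(3,5): flips 3 -> legal
(4,1): no bracket -> illegal
(4,3): no bracket -> illegal
(4,4): no bracket -> illegal
(4,5): no bracket -> illegal
W mobility = 5

Answer: B=4 W=5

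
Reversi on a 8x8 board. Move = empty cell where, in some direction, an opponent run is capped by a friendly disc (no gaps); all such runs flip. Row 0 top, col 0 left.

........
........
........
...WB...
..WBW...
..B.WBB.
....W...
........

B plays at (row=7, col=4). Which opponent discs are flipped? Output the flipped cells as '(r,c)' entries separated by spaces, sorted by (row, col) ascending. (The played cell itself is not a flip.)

Answer: (4,4) (5,4) (6,4)

Derivation:
Dir NW: first cell '.' (not opp) -> no flip
Dir N: opp run (6,4) (5,4) (4,4) capped by B -> flip
Dir NE: first cell '.' (not opp) -> no flip
Dir W: first cell '.' (not opp) -> no flip
Dir E: first cell '.' (not opp) -> no flip
Dir SW: edge -> no flip
Dir S: edge -> no flip
Dir SE: edge -> no flip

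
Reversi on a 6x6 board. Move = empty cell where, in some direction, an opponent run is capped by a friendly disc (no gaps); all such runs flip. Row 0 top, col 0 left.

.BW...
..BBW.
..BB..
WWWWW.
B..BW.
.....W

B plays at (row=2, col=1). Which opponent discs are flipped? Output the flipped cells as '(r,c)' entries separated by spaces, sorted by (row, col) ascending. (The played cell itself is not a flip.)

Dir NW: first cell '.' (not opp) -> no flip
Dir N: first cell '.' (not opp) -> no flip
Dir NE: first cell 'B' (not opp) -> no flip
Dir W: first cell '.' (not opp) -> no flip
Dir E: first cell 'B' (not opp) -> no flip
Dir SW: opp run (3,0), next=edge -> no flip
Dir S: opp run (3,1), next='.' -> no flip
Dir SE: opp run (3,2) capped by B -> flip

Answer: (3,2)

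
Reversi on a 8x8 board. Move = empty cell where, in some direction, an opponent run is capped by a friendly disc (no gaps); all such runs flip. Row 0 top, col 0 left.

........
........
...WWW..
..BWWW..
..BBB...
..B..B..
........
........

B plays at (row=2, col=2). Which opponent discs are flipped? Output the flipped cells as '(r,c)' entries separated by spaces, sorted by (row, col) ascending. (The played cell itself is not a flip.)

Answer: (3,3)

Derivation:
Dir NW: first cell '.' (not opp) -> no flip
Dir N: first cell '.' (not opp) -> no flip
Dir NE: first cell '.' (not opp) -> no flip
Dir W: first cell '.' (not opp) -> no flip
Dir E: opp run (2,3) (2,4) (2,5), next='.' -> no flip
Dir SW: first cell '.' (not opp) -> no flip
Dir S: first cell 'B' (not opp) -> no flip
Dir SE: opp run (3,3) capped by B -> flip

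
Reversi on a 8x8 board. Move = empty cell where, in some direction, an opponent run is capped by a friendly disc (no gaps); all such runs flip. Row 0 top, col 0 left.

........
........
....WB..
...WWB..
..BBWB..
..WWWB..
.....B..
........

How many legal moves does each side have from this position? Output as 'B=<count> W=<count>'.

-- B to move --
(1,3): flips 1 -> legal
(1,4): no bracket -> illegal
(1,5): flips 2 -> legal
(2,2): flips 2 -> legal
(2,3): flips 3 -> legal
(3,2): flips 2 -> legal
(4,1): no bracket -> illegal
(5,1): flips 3 -> legal
(6,1): flips 1 -> legal
(6,2): flips 3 -> legal
(6,3): flips 2 -> legal
(6,4): flips 1 -> legal
B mobility = 10
-- W to move --
(1,4): no bracket -> illegal
(1,5): no bracket -> illegal
(1,6): flips 1 -> legal
(2,6): flips 2 -> legal
(3,1): flips 1 -> legal
(3,2): flips 2 -> legal
(3,6): flips 2 -> legal
(4,1): flips 2 -> legal
(4,6): flips 2 -> legal
(5,1): flips 1 -> legal
(5,6): flips 2 -> legal
(6,4): no bracket -> illegal
(6,6): flips 1 -> legal
(7,4): no bracket -> illegal
(7,5): no bracket -> illegal
(7,6): flips 1 -> legal
W mobility = 11

Answer: B=10 W=11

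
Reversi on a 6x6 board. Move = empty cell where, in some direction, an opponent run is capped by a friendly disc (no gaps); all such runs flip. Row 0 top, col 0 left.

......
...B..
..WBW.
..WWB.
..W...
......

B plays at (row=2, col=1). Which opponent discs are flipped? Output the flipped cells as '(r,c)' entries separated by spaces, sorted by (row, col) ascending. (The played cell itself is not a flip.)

Answer: (2,2)

Derivation:
Dir NW: first cell '.' (not opp) -> no flip
Dir N: first cell '.' (not opp) -> no flip
Dir NE: first cell '.' (not opp) -> no flip
Dir W: first cell '.' (not opp) -> no flip
Dir E: opp run (2,2) capped by B -> flip
Dir SW: first cell '.' (not opp) -> no flip
Dir S: first cell '.' (not opp) -> no flip
Dir SE: opp run (3,2), next='.' -> no flip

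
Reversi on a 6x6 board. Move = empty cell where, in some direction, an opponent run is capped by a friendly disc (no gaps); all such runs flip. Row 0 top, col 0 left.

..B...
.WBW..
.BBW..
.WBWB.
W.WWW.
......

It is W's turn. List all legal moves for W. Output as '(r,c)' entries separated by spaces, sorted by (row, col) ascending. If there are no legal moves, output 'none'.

(0,1): flips 1 -> legal
(0,3): no bracket -> illegal
(1,0): flips 2 -> legal
(2,0): flips 2 -> legal
(2,4): flips 1 -> legal
(2,5): flips 1 -> legal
(3,0): no bracket -> illegal
(3,5): flips 1 -> legal
(4,1): flips 1 -> legal
(4,5): flips 1 -> legal

Answer: (0,1) (1,0) (2,0) (2,4) (2,5) (3,5) (4,1) (4,5)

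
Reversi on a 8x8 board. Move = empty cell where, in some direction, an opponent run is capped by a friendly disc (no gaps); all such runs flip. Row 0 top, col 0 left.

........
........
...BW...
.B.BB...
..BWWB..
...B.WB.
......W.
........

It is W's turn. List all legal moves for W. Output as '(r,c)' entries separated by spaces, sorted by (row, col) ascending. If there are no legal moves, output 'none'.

(1,2): no bracket -> illegal
(1,3): flips 2 -> legal
(1,4): no bracket -> illegal
(2,0): no bracket -> illegal
(2,1): no bracket -> illegal
(2,2): flips 2 -> legal
(2,5): flips 1 -> legal
(3,0): no bracket -> illegal
(3,2): no bracket -> illegal
(3,5): flips 1 -> legal
(3,6): no bracket -> illegal
(4,0): no bracket -> illegal
(4,1): flips 1 -> legal
(4,6): flips 2 -> legal
(4,7): no bracket -> illegal
(5,1): flips 2 -> legal
(5,2): no bracket -> illegal
(5,4): no bracket -> illegal
(5,7): flips 1 -> legal
(6,2): flips 1 -> legal
(6,3): flips 1 -> legal
(6,4): no bracket -> illegal
(6,5): no bracket -> illegal
(6,7): no bracket -> illegal

Answer: (1,3) (2,2) (2,5) (3,5) (4,1) (4,6) (5,1) (5,7) (6,2) (6,3)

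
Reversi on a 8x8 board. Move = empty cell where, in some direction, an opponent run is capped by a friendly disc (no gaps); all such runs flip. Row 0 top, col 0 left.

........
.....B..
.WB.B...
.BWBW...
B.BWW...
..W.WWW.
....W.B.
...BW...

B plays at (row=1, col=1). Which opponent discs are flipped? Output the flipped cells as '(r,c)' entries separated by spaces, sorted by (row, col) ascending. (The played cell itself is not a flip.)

Dir NW: first cell '.' (not opp) -> no flip
Dir N: first cell '.' (not opp) -> no flip
Dir NE: first cell '.' (not opp) -> no flip
Dir W: first cell '.' (not opp) -> no flip
Dir E: first cell '.' (not opp) -> no flip
Dir SW: first cell '.' (not opp) -> no flip
Dir S: opp run (2,1) capped by B -> flip
Dir SE: first cell 'B' (not opp) -> no flip

Answer: (2,1)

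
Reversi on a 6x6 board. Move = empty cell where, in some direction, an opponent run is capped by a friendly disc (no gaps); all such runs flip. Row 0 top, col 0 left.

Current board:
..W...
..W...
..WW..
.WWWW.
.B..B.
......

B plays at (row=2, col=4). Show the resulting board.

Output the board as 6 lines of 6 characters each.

Answer: ..W...
..W...
..WWB.
.WWWB.
.B..B.
......

Derivation:
Place B at (2,4); scan 8 dirs for brackets.
Dir NW: first cell '.' (not opp) -> no flip
Dir N: first cell '.' (not opp) -> no flip
Dir NE: first cell '.' (not opp) -> no flip
Dir W: opp run (2,3) (2,2), next='.' -> no flip
Dir E: first cell '.' (not opp) -> no flip
Dir SW: opp run (3,3), next='.' -> no flip
Dir S: opp run (3,4) capped by B -> flip
Dir SE: first cell '.' (not opp) -> no flip
All flips: (3,4)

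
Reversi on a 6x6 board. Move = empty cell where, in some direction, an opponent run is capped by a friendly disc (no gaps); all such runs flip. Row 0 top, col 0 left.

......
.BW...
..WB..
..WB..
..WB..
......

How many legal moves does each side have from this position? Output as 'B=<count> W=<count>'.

-- B to move --
(0,1): flips 1 -> legal
(0,2): no bracket -> illegal
(0,3): no bracket -> illegal
(1,3): flips 1 -> legal
(2,1): flips 2 -> legal
(3,1): flips 1 -> legal
(4,1): flips 2 -> legal
(5,1): flips 1 -> legal
(5,2): no bracket -> illegal
(5,3): no bracket -> illegal
B mobility = 6
-- W to move --
(0,0): flips 1 -> legal
(0,1): no bracket -> illegal
(0,2): no bracket -> illegal
(1,0): flips 1 -> legal
(1,3): no bracket -> illegal
(1,4): flips 1 -> legal
(2,0): no bracket -> illegal
(2,1): no bracket -> illegal
(2,4): flips 2 -> legal
(3,4): flips 2 -> legal
(4,4): flips 2 -> legal
(5,2): no bracket -> illegal
(5,3): no bracket -> illegal
(5,4): flips 1 -> legal
W mobility = 7

Answer: B=6 W=7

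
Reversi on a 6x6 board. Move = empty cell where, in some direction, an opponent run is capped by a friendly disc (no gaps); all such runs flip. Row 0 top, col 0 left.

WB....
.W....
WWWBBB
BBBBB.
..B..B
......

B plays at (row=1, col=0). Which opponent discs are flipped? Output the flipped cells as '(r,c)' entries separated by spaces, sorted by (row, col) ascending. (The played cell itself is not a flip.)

Answer: (2,0) (2,1)

Derivation:
Dir NW: edge -> no flip
Dir N: opp run (0,0), next=edge -> no flip
Dir NE: first cell 'B' (not opp) -> no flip
Dir W: edge -> no flip
Dir E: opp run (1,1), next='.' -> no flip
Dir SW: edge -> no flip
Dir S: opp run (2,0) capped by B -> flip
Dir SE: opp run (2,1) capped by B -> flip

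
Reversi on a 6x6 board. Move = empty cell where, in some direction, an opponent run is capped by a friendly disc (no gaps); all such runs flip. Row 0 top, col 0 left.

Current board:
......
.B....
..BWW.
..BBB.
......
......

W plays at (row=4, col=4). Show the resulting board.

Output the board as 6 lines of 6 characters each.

Answer: ......
.B....
..BWW.
..BBW.
....W.
......

Derivation:
Place W at (4,4); scan 8 dirs for brackets.
Dir NW: opp run (3,3) (2,2) (1,1), next='.' -> no flip
Dir N: opp run (3,4) capped by W -> flip
Dir NE: first cell '.' (not opp) -> no flip
Dir W: first cell '.' (not opp) -> no flip
Dir E: first cell '.' (not opp) -> no flip
Dir SW: first cell '.' (not opp) -> no flip
Dir S: first cell '.' (not opp) -> no flip
Dir SE: first cell '.' (not opp) -> no flip
All flips: (3,4)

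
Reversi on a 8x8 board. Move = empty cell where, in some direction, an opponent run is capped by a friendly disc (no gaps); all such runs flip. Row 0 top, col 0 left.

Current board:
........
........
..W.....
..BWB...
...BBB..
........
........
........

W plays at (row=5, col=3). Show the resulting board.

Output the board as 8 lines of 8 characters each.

Answer: ........
........
..W.....
..BWB...
...WBB..
...W....
........
........

Derivation:
Place W at (5,3); scan 8 dirs for brackets.
Dir NW: first cell '.' (not opp) -> no flip
Dir N: opp run (4,3) capped by W -> flip
Dir NE: opp run (4,4), next='.' -> no flip
Dir W: first cell '.' (not opp) -> no flip
Dir E: first cell '.' (not opp) -> no flip
Dir SW: first cell '.' (not opp) -> no flip
Dir S: first cell '.' (not opp) -> no flip
Dir SE: first cell '.' (not opp) -> no flip
All flips: (4,3)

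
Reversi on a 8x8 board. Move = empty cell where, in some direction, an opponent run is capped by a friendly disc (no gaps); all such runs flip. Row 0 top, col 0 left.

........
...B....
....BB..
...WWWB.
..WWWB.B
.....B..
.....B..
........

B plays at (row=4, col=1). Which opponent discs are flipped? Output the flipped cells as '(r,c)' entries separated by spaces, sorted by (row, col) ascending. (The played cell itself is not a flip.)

Dir NW: first cell '.' (not opp) -> no flip
Dir N: first cell '.' (not opp) -> no flip
Dir NE: first cell '.' (not opp) -> no flip
Dir W: first cell '.' (not opp) -> no flip
Dir E: opp run (4,2) (4,3) (4,4) capped by B -> flip
Dir SW: first cell '.' (not opp) -> no flip
Dir S: first cell '.' (not opp) -> no flip
Dir SE: first cell '.' (not opp) -> no flip

Answer: (4,2) (4,3) (4,4)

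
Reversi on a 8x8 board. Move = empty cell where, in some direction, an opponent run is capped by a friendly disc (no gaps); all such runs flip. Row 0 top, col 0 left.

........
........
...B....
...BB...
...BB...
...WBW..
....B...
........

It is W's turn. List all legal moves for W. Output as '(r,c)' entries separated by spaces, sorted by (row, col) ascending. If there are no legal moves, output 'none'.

(1,2): no bracket -> illegal
(1,3): flips 3 -> legal
(1,4): no bracket -> illegal
(2,2): flips 2 -> legal
(2,4): no bracket -> illegal
(2,5): no bracket -> illegal
(3,2): no bracket -> illegal
(3,5): flips 1 -> legal
(4,2): no bracket -> illegal
(4,5): no bracket -> illegal
(5,2): no bracket -> illegal
(6,3): no bracket -> illegal
(6,5): no bracket -> illegal
(7,3): flips 1 -> legal
(7,4): no bracket -> illegal
(7,5): flips 1 -> legal

Answer: (1,3) (2,2) (3,5) (7,3) (7,5)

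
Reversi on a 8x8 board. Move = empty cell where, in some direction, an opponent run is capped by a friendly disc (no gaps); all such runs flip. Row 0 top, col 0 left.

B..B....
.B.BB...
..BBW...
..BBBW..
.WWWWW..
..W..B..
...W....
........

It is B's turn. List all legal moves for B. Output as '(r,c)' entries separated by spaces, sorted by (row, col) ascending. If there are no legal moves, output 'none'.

Answer: (1,5) (2,5) (3,6) (4,6) (5,0) (5,1) (5,3) (5,4) (5,6) (6,1) (6,2)

Derivation:
(1,5): flips 1 -> legal
(2,5): flips 3 -> legal
(2,6): no bracket -> illegal
(3,0): no bracket -> illegal
(3,1): no bracket -> illegal
(3,6): flips 1 -> legal
(4,0): no bracket -> illegal
(4,6): flips 2 -> legal
(5,0): flips 1 -> legal
(5,1): flips 1 -> legal
(5,3): flips 1 -> legal
(5,4): flips 2 -> legal
(5,6): flips 1 -> legal
(6,1): flips 2 -> legal
(6,2): flips 2 -> legal
(6,4): no bracket -> illegal
(7,2): no bracket -> illegal
(7,3): no bracket -> illegal
(7,4): no bracket -> illegal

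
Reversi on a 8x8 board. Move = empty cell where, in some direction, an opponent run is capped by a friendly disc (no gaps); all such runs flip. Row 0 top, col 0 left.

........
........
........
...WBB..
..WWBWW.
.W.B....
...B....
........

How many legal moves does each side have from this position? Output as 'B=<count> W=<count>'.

-- B to move --
(2,2): flips 1 -> legal
(2,3): flips 2 -> legal
(2,4): no bracket -> illegal
(3,1): flips 1 -> legal
(3,2): flips 1 -> legal
(3,6): no bracket -> illegal
(3,7): no bracket -> illegal
(4,0): no bracket -> illegal
(4,1): flips 2 -> legal
(4,7): flips 2 -> legal
(5,0): no bracket -> illegal
(5,2): flips 1 -> legal
(5,4): no bracket -> illegal
(5,5): flips 1 -> legal
(5,6): flips 1 -> legal
(5,7): flips 1 -> legal
(6,0): no bracket -> illegal
(6,1): no bracket -> illegal
(6,2): no bracket -> illegal
B mobility = 10
-- W to move --
(2,3): flips 1 -> legal
(2,4): flips 1 -> legal
(2,5): flips 2 -> legal
(2,6): no bracket -> illegal
(3,6): flips 2 -> legal
(5,2): no bracket -> illegal
(5,4): no bracket -> illegal
(5,5): flips 1 -> legal
(6,2): no bracket -> illegal
(6,4): flips 1 -> legal
(7,2): no bracket -> illegal
(7,3): flips 2 -> legal
(7,4): no bracket -> illegal
W mobility = 7

Answer: B=10 W=7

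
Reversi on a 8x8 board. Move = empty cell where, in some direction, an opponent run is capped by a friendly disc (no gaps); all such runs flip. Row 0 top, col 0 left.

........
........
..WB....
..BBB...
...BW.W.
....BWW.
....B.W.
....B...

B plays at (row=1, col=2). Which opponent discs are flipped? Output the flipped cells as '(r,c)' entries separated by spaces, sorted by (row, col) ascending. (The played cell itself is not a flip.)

Answer: (2,2)

Derivation:
Dir NW: first cell '.' (not opp) -> no flip
Dir N: first cell '.' (not opp) -> no flip
Dir NE: first cell '.' (not opp) -> no flip
Dir W: first cell '.' (not opp) -> no flip
Dir E: first cell '.' (not opp) -> no flip
Dir SW: first cell '.' (not opp) -> no flip
Dir S: opp run (2,2) capped by B -> flip
Dir SE: first cell 'B' (not opp) -> no flip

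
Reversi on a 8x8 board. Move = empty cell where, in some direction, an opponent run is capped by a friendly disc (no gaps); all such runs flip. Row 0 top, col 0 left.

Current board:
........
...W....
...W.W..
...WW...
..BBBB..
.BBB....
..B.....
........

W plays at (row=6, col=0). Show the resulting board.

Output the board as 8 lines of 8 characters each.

Answer: ........
...W....
...W.W..
...WW...
..WBBB..
.WBB....
W.B.....
........

Derivation:
Place W at (6,0); scan 8 dirs for brackets.
Dir NW: edge -> no flip
Dir N: first cell '.' (not opp) -> no flip
Dir NE: opp run (5,1) (4,2) capped by W -> flip
Dir W: edge -> no flip
Dir E: first cell '.' (not opp) -> no flip
Dir SW: edge -> no flip
Dir S: first cell '.' (not opp) -> no flip
Dir SE: first cell '.' (not opp) -> no flip
All flips: (4,2) (5,1)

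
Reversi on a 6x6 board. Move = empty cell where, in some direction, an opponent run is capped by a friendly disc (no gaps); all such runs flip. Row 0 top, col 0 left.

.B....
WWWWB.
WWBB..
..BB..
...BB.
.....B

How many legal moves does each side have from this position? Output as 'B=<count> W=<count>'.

-- B to move --
(0,0): flips 1 -> legal
(0,2): flips 1 -> legal
(0,3): flips 1 -> legal
(0,4): flips 1 -> legal
(2,4): no bracket -> illegal
(3,0): no bracket -> illegal
(3,1): flips 2 -> legal
B mobility = 5
-- W to move --
(0,0): no bracket -> illegal
(0,2): no bracket -> illegal
(0,3): no bracket -> illegal
(0,4): no bracket -> illegal
(0,5): no bracket -> illegal
(1,5): flips 1 -> legal
(2,4): flips 2 -> legal
(2,5): no bracket -> illegal
(3,1): flips 1 -> legal
(3,4): flips 1 -> legal
(3,5): no bracket -> illegal
(4,1): no bracket -> illegal
(4,2): flips 2 -> legal
(4,5): no bracket -> illegal
(5,2): no bracket -> illegal
(5,3): flips 3 -> legal
(5,4): flips 2 -> legal
W mobility = 7

Answer: B=5 W=7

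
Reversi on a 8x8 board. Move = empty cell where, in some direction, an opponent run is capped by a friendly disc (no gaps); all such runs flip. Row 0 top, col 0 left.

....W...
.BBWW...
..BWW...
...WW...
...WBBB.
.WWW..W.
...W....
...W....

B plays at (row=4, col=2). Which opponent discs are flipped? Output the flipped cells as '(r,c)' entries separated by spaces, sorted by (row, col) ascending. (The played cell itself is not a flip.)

Dir NW: first cell '.' (not opp) -> no flip
Dir N: first cell '.' (not opp) -> no flip
Dir NE: opp run (3,3) (2,4), next='.' -> no flip
Dir W: first cell '.' (not opp) -> no flip
Dir E: opp run (4,3) capped by B -> flip
Dir SW: opp run (5,1), next='.' -> no flip
Dir S: opp run (5,2), next='.' -> no flip
Dir SE: opp run (5,3), next='.' -> no flip

Answer: (4,3)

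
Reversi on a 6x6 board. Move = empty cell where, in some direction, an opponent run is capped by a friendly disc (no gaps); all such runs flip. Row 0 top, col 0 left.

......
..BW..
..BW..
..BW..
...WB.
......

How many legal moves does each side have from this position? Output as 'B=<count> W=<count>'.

-- B to move --
(0,2): no bracket -> illegal
(0,3): no bracket -> illegal
(0,4): flips 1 -> legal
(1,4): flips 2 -> legal
(2,4): flips 1 -> legal
(3,4): flips 2 -> legal
(4,2): flips 1 -> legal
(5,2): no bracket -> illegal
(5,3): no bracket -> illegal
(5,4): flips 1 -> legal
B mobility = 6
-- W to move --
(0,1): flips 1 -> legal
(0,2): no bracket -> illegal
(0,3): no bracket -> illegal
(1,1): flips 2 -> legal
(2,1): flips 2 -> legal
(3,1): flips 2 -> legal
(3,4): no bracket -> illegal
(3,5): no bracket -> illegal
(4,1): flips 1 -> legal
(4,2): no bracket -> illegal
(4,5): flips 1 -> legal
(5,3): no bracket -> illegal
(5,4): no bracket -> illegal
(5,5): flips 1 -> legal
W mobility = 7

Answer: B=6 W=7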